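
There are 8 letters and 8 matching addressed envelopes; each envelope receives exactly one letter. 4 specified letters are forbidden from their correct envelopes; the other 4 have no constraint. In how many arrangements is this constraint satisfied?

Let A_j be the event that the j-th constrained one is fixed. By inclusion-exclusion over the 4 events:
Σ_{j=0}^{4} (-1)^j C(4,j)(8-j)!
= C(4,0)·8! - C(4,1)·7! + C(4,2)·6! - C(4,3)·5! + C(4,4)·4!
= 40320 - 20160 + 4320 - 480 + 24
= 24024

24024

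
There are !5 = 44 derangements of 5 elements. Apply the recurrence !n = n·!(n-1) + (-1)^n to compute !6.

!6 = 6·44 + 1 = 265.

265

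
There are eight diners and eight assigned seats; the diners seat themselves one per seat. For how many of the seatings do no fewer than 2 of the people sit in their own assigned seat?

10655

Sum C(8,i)·!(8-i) for i = 2..8:
  i=2: C(8,2)·!6 = 28·265 = 7420
  i=3: C(8,3)·!5 = 56·44 = 2464
  i=4: C(8,4)·!4 = 70·9 = 630
  i=5: C(8,5)·!3 = 56·2 = 112
  i=6: C(8,6)·!2 = 28·1 = 28
  i=7: C(8,7)·!1 = 8·0 = 0
  i=8: C(8,8)·!0 = 1·1 = 1
Total = 10655.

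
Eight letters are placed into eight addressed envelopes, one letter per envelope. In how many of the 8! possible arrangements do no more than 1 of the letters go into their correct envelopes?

29665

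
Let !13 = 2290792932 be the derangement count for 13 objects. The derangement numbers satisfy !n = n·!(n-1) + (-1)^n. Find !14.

!14 = 14·2290792932 + 1 = 32071101049.

32071101049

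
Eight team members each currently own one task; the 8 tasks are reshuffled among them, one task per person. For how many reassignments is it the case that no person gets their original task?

14833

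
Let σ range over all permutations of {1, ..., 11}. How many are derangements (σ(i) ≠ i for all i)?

14684570

The number of derangements of 11 is !11 = Σ_{k=0}^{11} (-1)^k·11!/k!
= 11! - 11!/1! + 11!/2! - 11!/3! + 11!/4! - 11!/5! + 11!/6! - 11!/7! + 11!/8! - 11!/9! + 11!/10! - 11!/11!
= 39916800 - 39916800 + 19958400 - 6652800 + 1663200 - 332640 + 55440 - 7920 + 990 - 110 + 11 - 1
= 14684570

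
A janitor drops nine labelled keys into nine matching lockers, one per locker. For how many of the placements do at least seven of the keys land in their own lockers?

37

# with exactly i fixed is C(9,i)·!(9-i); sum over i=7..9:
  i=7: C(9,7)·!2 = 36·1 = 36
  i=8: C(9,8)·!1 = 9·0 = 0
  i=9: C(9,9)·!0 = 1·1 = 1
Total = 37.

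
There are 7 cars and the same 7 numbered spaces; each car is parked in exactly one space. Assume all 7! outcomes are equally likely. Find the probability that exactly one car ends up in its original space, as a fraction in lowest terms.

Favorable outcomes: C(7,1)·!6 = 7·265 = 1855.
Total outcomes: 7! = 5040.
Probability = 1855/5040 = 53/144.

53/144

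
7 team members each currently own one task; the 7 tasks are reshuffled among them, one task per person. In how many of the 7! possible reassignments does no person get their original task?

1854

Recurrence: !7 = 7·!6 + (-1)^7.
!7 = 7·265 - 1 = 1854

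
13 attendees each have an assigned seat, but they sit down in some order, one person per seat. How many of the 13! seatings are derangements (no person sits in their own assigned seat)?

2290792932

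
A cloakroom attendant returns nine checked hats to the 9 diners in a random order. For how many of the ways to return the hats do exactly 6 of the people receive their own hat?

Choose which 6 of the 9 are fixed: C(9,6) = 84.
The remaining 3 must be deranged: !3 = 2.
Total: 84 × 2 = 168.

168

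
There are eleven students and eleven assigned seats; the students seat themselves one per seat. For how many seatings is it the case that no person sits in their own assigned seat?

Use !n = n·!(n-1) + (-1)^n.
!11 = 11·1334961 - 1 = 14684570

14684570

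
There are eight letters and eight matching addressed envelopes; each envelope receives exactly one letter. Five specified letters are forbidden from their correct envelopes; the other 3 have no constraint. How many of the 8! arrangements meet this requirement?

Inclusion-exclusion on the 5 forbidden self-matches:
Σ_{j=0}^{5} (-1)^j C(5,j)(8-j)!
= C(5,0)·8! - C(5,1)·7! + C(5,2)·6! - C(5,3)·5! + C(5,4)·4! - C(5,5)·3!
= 40320 - 25200 + 7200 - 1200 + 120 - 6
= 21234

21234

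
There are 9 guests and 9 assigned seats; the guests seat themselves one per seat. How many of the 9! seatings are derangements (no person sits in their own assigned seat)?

133496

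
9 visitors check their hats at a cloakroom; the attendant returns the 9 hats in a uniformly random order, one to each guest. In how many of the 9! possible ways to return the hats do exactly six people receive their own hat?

168

Choose which 6 of the 9 are fixed: C(9,6) = 84.
The remaining 3 must be deranged: !3 = 2.
Total: 84 × 2 = 168.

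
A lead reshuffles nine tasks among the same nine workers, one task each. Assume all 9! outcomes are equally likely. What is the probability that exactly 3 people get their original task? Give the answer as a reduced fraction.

Favorable outcomes: C(9,3)·!6 = 84·265 = 22260.
Total outcomes: 9! = 362880.
Probability = 22260/362880 = 53/864.

53/864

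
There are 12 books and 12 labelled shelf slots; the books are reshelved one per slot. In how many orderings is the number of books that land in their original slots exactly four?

Choose which 4 of the 12 are fixed: C(12,4) = 495.
The remaining 8 must be deranged: !8 = 14833.
Total: 495 × 14833 = 7342335.

7342335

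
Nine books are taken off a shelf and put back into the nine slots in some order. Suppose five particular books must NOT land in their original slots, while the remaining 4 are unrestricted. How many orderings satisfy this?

205056

Inclusion-exclusion on the 5 forbidden self-matches:
Σ_{j=0}^{5} (-1)^j C(5,j)(9-j)!
= C(5,0)·9! - C(5,1)·8! + C(5,2)·7! - C(5,3)·6! + C(5,4)·5! - C(5,5)·4!
= 362880 - 201600 + 50400 - 7200 + 600 - 24
= 205056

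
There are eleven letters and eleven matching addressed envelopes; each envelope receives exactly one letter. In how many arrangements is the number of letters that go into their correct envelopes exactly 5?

122430

Choose which 5 of the 11 are fixed: C(11,5) = 462.
The other 6 form a derangement: !6 = 265.
Total: 462 × 265 = 122430.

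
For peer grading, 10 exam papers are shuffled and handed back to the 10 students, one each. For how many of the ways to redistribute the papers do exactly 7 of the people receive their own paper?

240

Pick the 7 fixed positions: C(10,7) = 120 ways.
The remaining 3 must be deranged: !3 = 2.
Total: 120 × 2 = 240.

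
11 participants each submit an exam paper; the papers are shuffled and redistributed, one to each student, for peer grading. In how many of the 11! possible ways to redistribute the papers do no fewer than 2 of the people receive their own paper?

# with exactly i fixed is C(11,i)·!(11-i); sum over i=2..11:
  i=2: C(11,2)·!9 = 55·133496 = 7342280
  i=3: C(11,3)·!8 = 165·14833 = 2447445
  i=4: C(11,4)·!7 = 330·1854 = 611820
  i=5: C(11,5)·!6 = 462·265 = 122430
  i=6: C(11,6)·!5 = 462·44 = 20328
  i=7: C(11,7)·!4 = 330·9 = 2970
  i=8: C(11,8)·!3 = 165·2 = 330
  i=9: C(11,9)·!2 = 55·1 = 55
  i=10: C(11,10)·!1 = 11·0 = 0
  i=11: C(11,11)·!0 = 1·1 = 1
Total = 10547659.

10547659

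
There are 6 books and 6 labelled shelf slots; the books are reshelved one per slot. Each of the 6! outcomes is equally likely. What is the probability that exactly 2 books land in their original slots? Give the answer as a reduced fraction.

Favorable outcomes: C(6,2)·!4 = 15·9 = 135.
Total outcomes: 6! = 720.
Probability = 135/720 = 3/16.

3/16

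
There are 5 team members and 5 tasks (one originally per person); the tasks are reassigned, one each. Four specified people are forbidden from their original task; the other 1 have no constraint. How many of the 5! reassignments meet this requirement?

53

Inclusion-exclusion on the 4 forbidden self-matches:
Σ_{j=0}^{4} (-1)^j C(4,j)(5-j)!
= C(4,0)·5! - C(4,1)·4! + C(4,2)·3! - C(4,3)·2! + C(4,4)·1!
= 120 - 96 + 36 - 8 + 1
= 53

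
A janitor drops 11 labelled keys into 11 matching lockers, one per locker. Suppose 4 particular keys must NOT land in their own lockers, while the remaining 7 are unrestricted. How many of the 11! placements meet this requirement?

Let A_j be the event that the j-th constrained one is fixed. By inclusion-exclusion over the 4 events:
Σ_{j=0}^{4} (-1)^j C(4,j)(11-j)!
= C(4,0)·11! - C(4,1)·10! + C(4,2)·9! - C(4,3)·8! + C(4,4)·7!
= 39916800 - 14515200 + 2177280 - 161280 + 5040
= 27422640

27422640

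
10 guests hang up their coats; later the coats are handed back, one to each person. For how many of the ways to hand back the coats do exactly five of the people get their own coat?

Choose which 5 of the 10 are fixed: C(10,5) = 252.
The remaining 5 must be deranged: !5 = 44.
Total: 252 × 44 = 11088.

11088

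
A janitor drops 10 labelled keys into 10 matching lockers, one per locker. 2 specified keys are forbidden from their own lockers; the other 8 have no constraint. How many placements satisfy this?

Inclusion-exclusion on the 2 forbidden self-matches:
Σ_{j=0}^{2} (-1)^j C(2,j)(10-j)!
= C(2,0)·10! - C(2,1)·9! + C(2,2)·8!
= 3628800 - 725760 + 40320
= 2943360

2943360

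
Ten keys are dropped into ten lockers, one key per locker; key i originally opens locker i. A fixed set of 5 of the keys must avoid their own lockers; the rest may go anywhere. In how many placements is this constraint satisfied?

Inclusion-exclusion on the 5 forbidden self-matches:
Σ_{j=0}^{5} (-1)^j C(5,j)(10-j)!
= C(5,0)·10! - C(5,1)·9! + C(5,2)·8! - C(5,3)·7! + C(5,4)·6! - C(5,5)·5!
= 3628800 - 1814400 + 403200 - 50400 + 3600 - 120
= 2170680

2170680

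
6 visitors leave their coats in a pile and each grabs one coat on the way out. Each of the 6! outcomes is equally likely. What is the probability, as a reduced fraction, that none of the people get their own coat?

Favorable outcomes: !6 = 265.
Total outcomes: 6! = 720.
Probability = 265/720 = 53/144.

53/144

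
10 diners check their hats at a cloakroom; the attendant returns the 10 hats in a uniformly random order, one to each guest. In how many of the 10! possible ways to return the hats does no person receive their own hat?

Use !n = (n-1)(!(n-1) + !(n-2)).
!10 = 9·(133496 + 14833) = 9·148329 = 1334961

1334961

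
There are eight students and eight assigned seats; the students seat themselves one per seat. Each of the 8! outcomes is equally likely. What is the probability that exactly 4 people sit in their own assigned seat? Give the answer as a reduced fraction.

Favorable outcomes: C(8,4)·!4 = 70·9 = 630.
Total outcomes: 8! = 40320.
Probability = 630/40320 = 1/64.

1/64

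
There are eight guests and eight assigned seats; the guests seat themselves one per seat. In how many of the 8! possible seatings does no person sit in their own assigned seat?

14833

The subfactorial !8 = [8!/e] (nearest integer).
8! = 40320, and 40320/e ≈ 14832.90, so !8 = 14833.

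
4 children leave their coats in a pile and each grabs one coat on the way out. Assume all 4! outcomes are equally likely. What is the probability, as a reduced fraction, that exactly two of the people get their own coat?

Favorable outcomes: C(4,2)·!2 = 6·1 = 6.
Total outcomes: 4! = 24.
Probability = 6/24 = 1/4.

1/4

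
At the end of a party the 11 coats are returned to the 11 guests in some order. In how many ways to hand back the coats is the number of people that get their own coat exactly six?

20328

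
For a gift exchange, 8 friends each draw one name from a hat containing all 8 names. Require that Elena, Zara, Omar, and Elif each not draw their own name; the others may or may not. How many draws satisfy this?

24024

Let A_j be the event that the j-th constrained one is fixed. By inclusion-exclusion over the 4 events:
Σ_{j=0}^{4} (-1)^j C(4,j)(8-j)!
= C(4,0)·8! - C(4,1)·7! + C(4,2)·6! - C(4,3)·5! + C(4,4)·4!
= 40320 - 20160 + 4320 - 480 + 24
= 24024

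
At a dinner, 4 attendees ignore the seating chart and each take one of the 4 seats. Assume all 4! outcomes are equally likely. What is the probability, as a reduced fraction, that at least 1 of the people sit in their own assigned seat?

Favorable outcomes: Σ_{i≥1} C(4,i)·!(4-i) = 4·2 + 6·1 + 4·0 + 1·1 = 15.
Total outcomes: 4! = 24.
Probability = 15/24 = 5/8.

5/8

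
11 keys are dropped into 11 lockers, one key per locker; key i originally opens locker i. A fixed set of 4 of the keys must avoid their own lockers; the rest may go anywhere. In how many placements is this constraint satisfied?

27422640

Inclusion-exclusion on the 4 forbidden self-matches:
Σ_{j=0}^{4} (-1)^j C(4,j)(11-j)!
= C(4,0)·11! - C(4,1)·10! + C(4,2)·9! - C(4,3)·8! + C(4,4)·7!
= 39916800 - 14515200 + 2177280 - 161280 + 5040
= 27422640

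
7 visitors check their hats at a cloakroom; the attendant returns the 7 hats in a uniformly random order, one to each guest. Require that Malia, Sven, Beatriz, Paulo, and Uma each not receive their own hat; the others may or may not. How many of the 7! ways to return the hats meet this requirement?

2428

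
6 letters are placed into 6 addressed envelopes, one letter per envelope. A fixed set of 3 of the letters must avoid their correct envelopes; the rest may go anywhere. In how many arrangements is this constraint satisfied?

426

Inclusion-exclusion on the 3 forbidden self-matches:
Σ_{j=0}^{3} (-1)^j C(3,j)(6-j)!
= C(3,0)·6! - C(3,1)·5! + C(3,2)·4! - C(3,3)·3!
= 720 - 360 + 72 - 6
= 426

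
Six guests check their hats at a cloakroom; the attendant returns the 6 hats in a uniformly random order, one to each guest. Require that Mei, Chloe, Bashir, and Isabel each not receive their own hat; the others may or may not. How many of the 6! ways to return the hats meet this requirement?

Inclusion-exclusion on the 4 forbidden self-matches:
Σ_{j=0}^{4} (-1)^j C(4,j)(6-j)!
= C(4,0)·6! - C(4,1)·5! + C(4,2)·4! - C(4,3)·3! + C(4,4)·2!
= 720 - 480 + 144 - 24 + 2
= 362

362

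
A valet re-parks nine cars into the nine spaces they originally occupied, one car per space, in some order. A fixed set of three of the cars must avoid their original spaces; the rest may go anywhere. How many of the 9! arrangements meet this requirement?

256320

Inclusion-exclusion on the 3 forbidden self-matches:
Σ_{j=0}^{3} (-1)^j C(3,j)(9-j)!
= C(3,0)·9! - C(3,1)·8! + C(3,2)·7! - C(3,3)·6!
= 362880 - 120960 + 15120 - 720
= 256320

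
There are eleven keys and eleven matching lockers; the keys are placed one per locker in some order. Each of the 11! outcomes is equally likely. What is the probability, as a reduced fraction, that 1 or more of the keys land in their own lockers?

2523223/3991680

Favorable outcomes: Σ_{i≥1} C(11,i)·!(11-i) = 11·1334961 + 55·133496 + 165·14833 + 330·1854 + 462·265 + 462·44 + 330·9 + 165·2 + 55·1 + 11·0 + 1·1 = 25232230.
Total outcomes: 11! = 39916800.
Probability = 25232230/39916800 = 2523223/3991680.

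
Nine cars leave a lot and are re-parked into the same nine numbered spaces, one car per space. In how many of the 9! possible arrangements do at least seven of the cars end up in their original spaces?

# with exactly i fixed is C(9,i)·!(9-i); sum over i=7..9:
  i=7: C(9,7)·!2 = 36·1 = 36
  i=8: C(9,8)·!1 = 9·0 = 0
  i=9: C(9,9)·!0 = 1·1 = 1
Total = 37.

37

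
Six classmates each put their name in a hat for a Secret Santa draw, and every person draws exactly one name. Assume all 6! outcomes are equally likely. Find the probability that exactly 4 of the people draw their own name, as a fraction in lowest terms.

Favorable outcomes: C(6,4)·!2 = 15·1 = 15.
Total outcomes: 6! = 720.
Probability = 15/720 = 1/48.

1/48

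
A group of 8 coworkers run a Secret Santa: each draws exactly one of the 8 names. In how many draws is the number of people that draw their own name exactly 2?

Pick the 2 fixed positions: C(8,2) = 28 ways.
The other 6 form a derangement: !6 = 265.
Total: 28 × 265 = 7420.

7420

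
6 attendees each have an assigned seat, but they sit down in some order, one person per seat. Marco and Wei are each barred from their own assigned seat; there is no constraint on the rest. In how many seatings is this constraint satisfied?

Inclusion-exclusion on the 2 forbidden self-matches:
Σ_{j=0}^{2} (-1)^j C(2,j)(6-j)!
= C(2,0)·6! - C(2,1)·5! + C(2,2)·4!
= 720 - 240 + 24
= 504

504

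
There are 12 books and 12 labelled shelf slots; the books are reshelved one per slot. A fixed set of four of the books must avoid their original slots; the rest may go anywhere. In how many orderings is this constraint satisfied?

Let A_j be the event that the j-th constrained one is fixed. By inclusion-exclusion over the 4 events:
Σ_{j=0}^{4} (-1)^j C(4,j)(12-j)!
= C(4,0)·12! - C(4,1)·11! + C(4,2)·10! - C(4,3)·9! + C(4,4)·8!
= 479001600 - 159667200 + 21772800 - 1451520 + 40320
= 339696000

339696000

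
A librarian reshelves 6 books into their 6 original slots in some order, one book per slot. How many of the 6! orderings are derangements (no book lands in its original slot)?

!6 is the nearest integer to 6!/e.
6! = 720, and 720/e ≈ 264.87, so !6 = 265.

265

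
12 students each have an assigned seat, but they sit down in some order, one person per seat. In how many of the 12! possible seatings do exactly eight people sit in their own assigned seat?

Pick the 8 fixed positions: C(12,8) = 495 ways.
The remaining 4 must be deranged: !4 = 9.
Total: 495 × 9 = 4455.

4455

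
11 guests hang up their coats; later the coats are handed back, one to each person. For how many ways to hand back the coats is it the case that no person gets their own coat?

14684570

The subfactorial !11 = [11!/e] (nearest integer).
11! = 39916800, and 39916800/e ≈ 14684570.08, so !11 = 14684570.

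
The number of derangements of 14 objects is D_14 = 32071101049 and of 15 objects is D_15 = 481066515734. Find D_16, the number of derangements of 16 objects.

7697064251745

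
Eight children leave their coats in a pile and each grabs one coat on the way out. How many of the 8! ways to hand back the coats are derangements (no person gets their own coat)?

14833

The subfactorial !8 = [8!/e] (nearest integer).
8! = 40320, and 40320/e ≈ 14832.90, so !8 = 14833.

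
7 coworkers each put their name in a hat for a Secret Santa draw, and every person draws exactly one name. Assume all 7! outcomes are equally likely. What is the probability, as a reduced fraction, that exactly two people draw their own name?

11/60

Favorable outcomes: C(7,2)·!5 = 21·44 = 924.
Total outcomes: 7! = 5040.
Probability = 924/5040 = 11/60.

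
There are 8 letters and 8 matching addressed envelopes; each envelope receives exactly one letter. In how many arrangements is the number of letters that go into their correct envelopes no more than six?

40319

# with exactly i fixed is C(8,i)·!(8-i); sum over i=0..6:
  i=0: C(8,0)·!8 = 1·14833 = 14833
  i=1: C(8,1)·!7 = 8·1854 = 14832
  i=2: C(8,2)·!6 = 28·265 = 7420
  i=3: C(8,3)·!5 = 56·44 = 2464
  i=4: C(8,4)·!4 = 70·9 = 630
  i=5: C(8,5)·!3 = 56·2 = 112
  i=6: C(8,6)·!2 = 28·1 = 28
Total = 40319.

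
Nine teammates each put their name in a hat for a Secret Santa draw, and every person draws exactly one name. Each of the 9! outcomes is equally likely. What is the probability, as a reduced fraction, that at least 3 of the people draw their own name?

29143/362880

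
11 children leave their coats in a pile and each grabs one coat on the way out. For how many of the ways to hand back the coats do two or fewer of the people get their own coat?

36711421

# with exactly i fixed is C(11,i)·!(11-i); sum over i=0..2:
  i=0: C(11,0)·!11 = 1·14684570 = 14684570
  i=1: C(11,1)·!10 = 11·1334961 = 14684571
  i=2: C(11,2)·!9 = 55·133496 = 7342280
Total = 36711421.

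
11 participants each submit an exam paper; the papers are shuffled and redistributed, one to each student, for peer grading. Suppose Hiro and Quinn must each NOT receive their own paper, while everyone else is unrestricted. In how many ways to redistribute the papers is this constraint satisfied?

33022080

Let A_j be the event that the j-th constrained one is fixed. By inclusion-exclusion over the 2 events:
Σ_{j=0}^{2} (-1)^j C(2,j)(11-j)!
= C(2,0)·11! - C(2,1)·10! + C(2,2)·9!
= 39916800 - 7257600 + 362880
= 33022080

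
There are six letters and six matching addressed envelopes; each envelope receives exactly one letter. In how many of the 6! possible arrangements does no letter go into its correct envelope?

265

!6 is the nearest integer to 6!/e.
6! = 720, and 720/e ≈ 264.87, so !6 = 265.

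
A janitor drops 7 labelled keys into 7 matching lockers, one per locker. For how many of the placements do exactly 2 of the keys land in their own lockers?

924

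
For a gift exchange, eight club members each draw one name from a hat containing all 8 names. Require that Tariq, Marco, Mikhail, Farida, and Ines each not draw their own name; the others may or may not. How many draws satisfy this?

Let A_j be the event that the j-th constrained one is fixed. By inclusion-exclusion over the 5 events:
Σ_{j=0}^{5} (-1)^j C(5,j)(8-j)!
= C(5,0)·8! - C(5,1)·7! + C(5,2)·6! - C(5,3)·5! + C(5,4)·4! - C(5,5)·3!
= 40320 - 25200 + 7200 - 1200 + 120 - 6
= 21234

21234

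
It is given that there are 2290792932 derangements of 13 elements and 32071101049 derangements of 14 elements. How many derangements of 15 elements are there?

D_15 = (15-1)·(D_14 + D_13) = 14·(32071101049 + 2290792932) = 14·34361893981 = 481066515734.

481066515734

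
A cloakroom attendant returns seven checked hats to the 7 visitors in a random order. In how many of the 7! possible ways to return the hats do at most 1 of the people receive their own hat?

3709

# with exactly i fixed is C(7,i)·!(7-i); sum over i=0..1:
  i=0: C(7,0)·!7 = 1·1854 = 1854
  i=1: C(7,1)·!6 = 7·265 = 1855
Total = 3709.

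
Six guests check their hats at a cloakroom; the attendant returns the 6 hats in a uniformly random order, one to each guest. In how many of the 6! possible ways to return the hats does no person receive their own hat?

!6 is the nearest integer to 6!/e.
6! = 720, and 720/e ≈ 264.87, so !6 = 265.

265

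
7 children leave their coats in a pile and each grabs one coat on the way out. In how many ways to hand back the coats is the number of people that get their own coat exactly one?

1855

Choose which one of the 7 is fixed: C(7,1) = 7.
The remaining 6 must be deranged: !6 = 265.
Total: 7 × 265 = 1855.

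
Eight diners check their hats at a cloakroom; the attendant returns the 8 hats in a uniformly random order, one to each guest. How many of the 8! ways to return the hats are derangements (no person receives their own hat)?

14833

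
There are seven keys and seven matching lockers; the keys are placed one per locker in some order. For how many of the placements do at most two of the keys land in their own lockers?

4633

# with exactly i fixed is C(7,i)·!(7-i); sum over i=0..2:
  i=0: C(7,0)·!7 = 1·1854 = 1854
  i=1: C(7,1)·!6 = 7·265 = 1855
  i=2: C(7,2)·!5 = 21·44 = 924
Total = 4633.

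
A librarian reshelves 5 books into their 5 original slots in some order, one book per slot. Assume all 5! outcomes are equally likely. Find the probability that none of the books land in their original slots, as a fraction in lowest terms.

Favorable outcomes: !5 = 44.
Total outcomes: 5! = 120.
Probability = 44/120 = 11/30.

11/30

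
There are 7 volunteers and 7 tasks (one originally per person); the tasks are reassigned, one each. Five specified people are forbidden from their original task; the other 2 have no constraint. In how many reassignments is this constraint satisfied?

2428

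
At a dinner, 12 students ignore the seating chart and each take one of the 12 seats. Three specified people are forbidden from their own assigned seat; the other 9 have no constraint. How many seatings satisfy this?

369774720

Let A_j be the event that the j-th constrained one is fixed. By inclusion-exclusion over the 3 events:
Σ_{j=0}^{3} (-1)^j C(3,j)(12-j)!
= C(3,0)·12! - C(3,1)·11! + C(3,2)·10! - C(3,3)·9!
= 479001600 - 119750400 + 10886400 - 362880
= 369774720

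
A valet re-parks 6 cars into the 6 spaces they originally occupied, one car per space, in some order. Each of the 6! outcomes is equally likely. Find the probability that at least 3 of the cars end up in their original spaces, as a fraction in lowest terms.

7/90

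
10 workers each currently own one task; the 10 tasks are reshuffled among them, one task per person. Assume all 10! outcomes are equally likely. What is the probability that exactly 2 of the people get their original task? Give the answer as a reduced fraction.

Favorable outcomes: C(10,2)·!8 = 45·14833 = 667485.
Total outcomes: 10! = 3628800.
Probability = 667485/3628800 = 2119/11520.

2119/11520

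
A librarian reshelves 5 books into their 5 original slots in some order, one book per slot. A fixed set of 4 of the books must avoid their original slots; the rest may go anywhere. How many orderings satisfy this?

53

Inclusion-exclusion on the 4 forbidden self-matches:
Σ_{j=0}^{4} (-1)^j C(4,j)(5-j)!
= C(4,0)·5! - C(4,1)·4! + C(4,2)·3! - C(4,3)·2! + C(4,4)·1!
= 120 - 96 + 36 - 8 + 1
= 53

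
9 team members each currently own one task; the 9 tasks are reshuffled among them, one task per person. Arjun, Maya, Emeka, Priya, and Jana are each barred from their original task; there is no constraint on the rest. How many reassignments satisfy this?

205056

Let A_j be the event that the j-th constrained one is fixed. By inclusion-exclusion over the 5 events:
Σ_{j=0}^{5} (-1)^j C(5,j)(9-j)!
= C(5,0)·9! - C(5,1)·8! + C(5,2)·7! - C(5,3)·6! + C(5,4)·5! - C(5,5)·4!
= 362880 - 201600 + 50400 - 7200 + 600 - 24
= 205056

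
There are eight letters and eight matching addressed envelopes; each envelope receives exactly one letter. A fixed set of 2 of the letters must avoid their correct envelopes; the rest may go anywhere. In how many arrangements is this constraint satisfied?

30960

Let A_j be the event that the j-th constrained one is fixed. By inclusion-exclusion over the 2 events:
Σ_{j=0}^{2} (-1)^j C(2,j)(8-j)!
= C(2,0)·8! - C(2,1)·7! + C(2,2)·6!
= 40320 - 10080 + 720
= 30960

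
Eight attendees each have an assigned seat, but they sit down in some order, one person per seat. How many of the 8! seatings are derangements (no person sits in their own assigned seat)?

!8 is the nearest integer to 8!/e.
8! = 40320, and 40320/e ≈ 14832.90, so !8 = 14833.

14833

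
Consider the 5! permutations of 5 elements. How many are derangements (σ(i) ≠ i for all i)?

44

The subfactorial !5 = [5!/e] (nearest integer).
5! = 120, and 120/e ≈ 44.15, so !5 = 44.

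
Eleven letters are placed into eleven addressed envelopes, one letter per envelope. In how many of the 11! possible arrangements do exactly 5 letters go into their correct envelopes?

122430

Pick the 5 fixed positions: C(11,5) = 462 ways.
The other 6 form a derangement: !6 = 265.
Total: 462 × 265 = 122430.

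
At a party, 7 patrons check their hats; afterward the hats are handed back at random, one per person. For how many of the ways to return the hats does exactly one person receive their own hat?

1855

Choose which one of the 7 is fixed: C(7,1) = 7.
The remaining 6 must be deranged: !6 = 265.
Total: 7 × 265 = 1855.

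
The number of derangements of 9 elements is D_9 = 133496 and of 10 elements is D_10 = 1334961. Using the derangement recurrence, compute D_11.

14684570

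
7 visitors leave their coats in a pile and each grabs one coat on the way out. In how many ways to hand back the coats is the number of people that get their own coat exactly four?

70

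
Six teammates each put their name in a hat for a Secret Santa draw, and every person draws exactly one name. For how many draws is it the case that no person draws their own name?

By inclusion-exclusion, !6 = Σ (-1)^k · 6!/k! for k=0..6
= 6! - 6!/1! + 6!/2! - 6!/3! + 6!/4! - 6!/5! + 6!/6!
= 720 - 720 + 360 - 120 + 30 - 6 + 1
= 265

265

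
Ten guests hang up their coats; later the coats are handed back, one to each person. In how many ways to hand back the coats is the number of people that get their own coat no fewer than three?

Sum C(10,i)·!(10-i) for i = 3..10:
  i=3: C(10,3)·!7 = 120·1854 = 222480
  i=4: C(10,4)·!6 = 210·265 = 55650
  i=5: C(10,5)·!5 = 252·44 = 11088
  i=6: C(10,6)·!4 = 210·9 = 1890
  i=7: C(10,7)·!3 = 120·2 = 240
  i=8: C(10,8)·!2 = 45·1 = 45
  i=9: C(10,9)·!1 = 10·0 = 0
  i=10: C(10,10)·!0 = 1·1 = 1
Total = 291394.

291394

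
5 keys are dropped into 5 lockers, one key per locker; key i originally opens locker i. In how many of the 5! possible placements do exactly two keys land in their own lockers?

20

Pick the 2 fixed positions: C(5,2) = 10 ways.
The remaining 3 must be deranged: !3 = 2.
Total: 10 × 2 = 20.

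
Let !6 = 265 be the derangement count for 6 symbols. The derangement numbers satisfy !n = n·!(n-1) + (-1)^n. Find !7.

!7 = 7·265 - 1 = 1854.

1854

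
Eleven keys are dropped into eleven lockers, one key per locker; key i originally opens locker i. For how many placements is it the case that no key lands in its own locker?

14684570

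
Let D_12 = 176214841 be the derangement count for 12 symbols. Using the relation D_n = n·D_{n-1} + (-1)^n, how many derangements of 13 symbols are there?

2290792932

D_13 = 13·176214841 - 1 = 2290792932.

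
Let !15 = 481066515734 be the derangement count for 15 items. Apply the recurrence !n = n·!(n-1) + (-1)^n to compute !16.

!16 = 16·481066515734 + 1 = 7697064251745.

7697064251745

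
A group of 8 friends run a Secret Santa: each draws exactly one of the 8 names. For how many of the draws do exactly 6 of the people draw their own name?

Pick the 6 fixed positions: C(8,6) = 28 ways.
The remaining 2 must be deranged: !2 = 1.
Total: 28 × 1 = 28.

28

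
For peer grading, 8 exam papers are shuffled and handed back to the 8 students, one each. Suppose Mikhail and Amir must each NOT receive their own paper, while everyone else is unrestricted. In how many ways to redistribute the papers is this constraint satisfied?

30960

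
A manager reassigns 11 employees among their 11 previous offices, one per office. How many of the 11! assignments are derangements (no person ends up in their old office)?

14684570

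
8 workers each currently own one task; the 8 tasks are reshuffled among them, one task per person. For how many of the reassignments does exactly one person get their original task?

14832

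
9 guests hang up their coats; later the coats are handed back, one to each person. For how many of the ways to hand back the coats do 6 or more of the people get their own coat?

205

# with exactly i fixed is C(9,i)·!(9-i); sum over i=6..9:
  i=6: C(9,6)·!3 = 84·2 = 168
  i=7: C(9,7)·!2 = 36·1 = 36
  i=8: C(9,8)·!1 = 9·0 = 0
  i=9: C(9,9)·!0 = 1·1 = 1
Total = 205.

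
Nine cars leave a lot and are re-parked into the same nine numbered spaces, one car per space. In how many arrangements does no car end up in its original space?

Recurrence: !9 = 8·(!8 + !7).
!9 = 8·(14833 + 1854) = 8·16687 = 133496

133496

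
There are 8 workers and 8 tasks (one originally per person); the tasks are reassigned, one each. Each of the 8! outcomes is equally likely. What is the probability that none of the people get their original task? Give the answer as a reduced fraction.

2119/5760

Favorable outcomes: !8 = 14833.
Total outcomes: 8! = 40320.
Probability = 14833/40320 = 2119/5760.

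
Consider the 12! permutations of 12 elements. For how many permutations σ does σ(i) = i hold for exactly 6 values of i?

244860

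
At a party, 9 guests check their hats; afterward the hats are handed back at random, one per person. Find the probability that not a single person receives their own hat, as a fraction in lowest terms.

16687/45360

Favorable outcomes: !9 = 133496.
Total outcomes: 9! = 362880.
Probability = 133496/362880 = 16687/45360.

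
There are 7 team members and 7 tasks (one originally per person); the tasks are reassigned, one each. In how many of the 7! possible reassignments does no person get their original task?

1854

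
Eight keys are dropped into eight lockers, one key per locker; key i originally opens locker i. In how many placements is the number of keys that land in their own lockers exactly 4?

630

Pick the 4 fixed positions: C(8,4) = 70 ways.
The other 4 form a derangement: !4 = 9.
Total: 70 × 9 = 630.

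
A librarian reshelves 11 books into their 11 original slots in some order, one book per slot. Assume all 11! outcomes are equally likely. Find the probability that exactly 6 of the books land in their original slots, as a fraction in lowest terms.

Favorable outcomes: C(11,6)·!5 = 462·44 = 20328.
Total outcomes: 11! = 39916800.
Probability = 20328/39916800 = 11/21600.

11/21600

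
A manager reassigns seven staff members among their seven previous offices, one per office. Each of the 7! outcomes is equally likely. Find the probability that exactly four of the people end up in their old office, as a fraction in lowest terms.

1/72

Favorable outcomes: C(7,4)·!3 = 35·2 = 70.
Total outcomes: 7! = 5040.
Probability = 70/5040 = 1/72.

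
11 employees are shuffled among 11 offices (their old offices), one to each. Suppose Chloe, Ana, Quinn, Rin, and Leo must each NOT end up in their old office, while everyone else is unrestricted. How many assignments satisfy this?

Inclusion-exclusion on the 5 forbidden self-matches:
Σ_{j=0}^{5} (-1)^j C(5,j)(11-j)!
= C(5,0)·11! - C(5,1)·10! + C(5,2)·9! - C(5,3)·8! + C(5,4)·7! - C(5,5)·6!
= 39916800 - 18144000 + 3628800 - 403200 + 25200 - 720
= 25022880

25022880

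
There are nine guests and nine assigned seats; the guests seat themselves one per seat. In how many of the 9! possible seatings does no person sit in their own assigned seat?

133496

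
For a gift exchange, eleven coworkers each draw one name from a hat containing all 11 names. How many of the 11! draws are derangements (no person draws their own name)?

14684570

Use !n = n·!(n-1) + (-1)^n.
!11 = 11·1334961 - 1 = 14684570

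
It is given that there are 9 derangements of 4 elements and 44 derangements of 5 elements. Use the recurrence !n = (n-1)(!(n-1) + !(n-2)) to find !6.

!6 = (6-1)·(!5 + !4) = 5·(44 + 9) = 5·53 = 265.

265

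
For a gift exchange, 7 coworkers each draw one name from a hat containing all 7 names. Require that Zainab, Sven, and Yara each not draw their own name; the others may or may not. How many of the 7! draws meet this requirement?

3216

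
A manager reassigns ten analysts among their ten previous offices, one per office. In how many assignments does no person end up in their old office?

1334961

!10 is the nearest integer to 10!/e.
10! = 3628800, and 3628800/e ≈ 1334960.92, so !10 = 1334961.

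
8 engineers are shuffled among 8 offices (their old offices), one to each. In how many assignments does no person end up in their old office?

14833

By inclusion-exclusion, !8 = Σ (-1)^k · 8!/k! for k=0..8
= 8! - 8!/1! + 8!/2! - 8!/3! + 8!/4! - 8!/5! + 8!/6! - 8!/7! + 8!/8!
= 40320 - 40320 + 20160 - 6720 + 1680 - 336 + 56 - 8 + 1
= 14833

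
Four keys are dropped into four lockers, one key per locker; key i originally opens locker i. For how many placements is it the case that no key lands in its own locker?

!4 is the nearest integer to 4!/e.
4! = 24, and 24/e ≈ 8.83, so !4 = 9.

9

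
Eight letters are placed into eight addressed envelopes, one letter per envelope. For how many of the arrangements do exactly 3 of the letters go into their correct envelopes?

Choose which 3 of the 8 are fixed: C(8,3) = 56.
The remaining 5 must be deranged: !5 = 44.
Total: 56 × 44 = 2464.

2464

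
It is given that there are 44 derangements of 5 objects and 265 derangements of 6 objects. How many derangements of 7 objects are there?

!7 = (7-1)·(!6 + !5) = 6·(265 + 44) = 6·309 = 1854.

1854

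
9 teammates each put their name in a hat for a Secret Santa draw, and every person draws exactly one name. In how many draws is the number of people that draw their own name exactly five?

Pick the 5 fixed positions: C(9,5) = 126 ways.
The other 4 form a derangement: !4 = 9.
Total: 126 × 9 = 1134.

1134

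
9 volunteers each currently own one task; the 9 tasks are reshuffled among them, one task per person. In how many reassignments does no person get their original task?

133496

!9 is the nearest integer to 9!/e.
9! = 362880, and 362880/e ≈ 133496.09, so !9 = 133496.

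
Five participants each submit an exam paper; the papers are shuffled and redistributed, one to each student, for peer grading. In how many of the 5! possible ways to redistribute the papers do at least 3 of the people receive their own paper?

11

# with exactly i fixed is C(5,i)·!(5-i); sum over i=3..5:
  i=3: C(5,3)·!2 = 10·1 = 10
  i=4: C(5,4)·!1 = 5·0 = 0
  i=5: C(5,5)·!0 = 1·1 = 1
Total = 11.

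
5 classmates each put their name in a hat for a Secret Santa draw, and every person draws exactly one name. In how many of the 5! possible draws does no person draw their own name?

44

Recurrence: !5 = 4·(!4 + !3).
!5 = 4·(9 + 2) = 4·11 = 44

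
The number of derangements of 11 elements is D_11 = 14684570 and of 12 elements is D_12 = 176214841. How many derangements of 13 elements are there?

2290792932

D_13 = (13-1)·(D_12 + D_11) = 12·(176214841 + 14684570) = 12·190899411 = 2290792932.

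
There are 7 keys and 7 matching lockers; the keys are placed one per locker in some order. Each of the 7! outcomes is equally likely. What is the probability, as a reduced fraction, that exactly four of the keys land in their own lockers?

Favorable outcomes: C(7,4)·!3 = 35·2 = 70.
Total outcomes: 7! = 5040.
Probability = 70/5040 = 1/72.

1/72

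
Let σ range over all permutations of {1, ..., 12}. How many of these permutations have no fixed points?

By inclusion-exclusion, !12 = Σ (-1)^k · 12!/k! for k=0..12
= 12! - 12!/1! + 12!/2! - 12!/3! + 12!/4! - 12!/5! + 12!/6! - 12!/7! + 12!/8! - 12!/9! + 12!/10! - 12!/11! + 12!/12!
= 479001600 - 479001600 + 239500800 - 79833600 + 19958400 - 3991680 + 665280 - 95040 + 11880 - 1320 + 132 - 12 + 1
= 176214841

176214841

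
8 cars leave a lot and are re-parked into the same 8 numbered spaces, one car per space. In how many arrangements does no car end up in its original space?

14833

The number of derangements of 8 is !8 = Σ_{k=0}^{8} (-1)^k·8!/k!
= 8! - 8!/1! + 8!/2! - 8!/3! + 8!/4! - 8!/5! + 8!/6! - 8!/7! + 8!/8!
= 40320 - 40320 + 20160 - 6720 + 1680 - 336 + 56 - 8 + 1
= 14833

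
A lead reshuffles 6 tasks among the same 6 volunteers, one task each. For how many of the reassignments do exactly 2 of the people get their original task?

135

Pick the 2 fixed positions: C(6,2) = 15 ways.
The other 4 form a derangement: !4 = 9.
Total: 15 × 9 = 135.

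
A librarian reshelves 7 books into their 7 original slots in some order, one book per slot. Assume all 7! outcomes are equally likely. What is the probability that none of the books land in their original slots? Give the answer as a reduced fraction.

103/280

Favorable outcomes: !7 = 1854.
Total outcomes: 7! = 5040.
Probability = 1854/5040 = 103/280.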